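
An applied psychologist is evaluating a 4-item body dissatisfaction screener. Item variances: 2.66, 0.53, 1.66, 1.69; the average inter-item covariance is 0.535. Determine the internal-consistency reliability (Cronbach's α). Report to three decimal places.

α = 0.660

Σσᵢ² = 2.66 + 0.53 + 1.66 + 1.69 = 6.54
Sum of the 6 distinct covariances = 6 × 0.535 = 3.210
total variance = Σσᵢ² + 2·Σcov = 6.54 + 2 × 3.210 = 12.960
α = (4/3)·(1 − 6.54/12.960) = 0.660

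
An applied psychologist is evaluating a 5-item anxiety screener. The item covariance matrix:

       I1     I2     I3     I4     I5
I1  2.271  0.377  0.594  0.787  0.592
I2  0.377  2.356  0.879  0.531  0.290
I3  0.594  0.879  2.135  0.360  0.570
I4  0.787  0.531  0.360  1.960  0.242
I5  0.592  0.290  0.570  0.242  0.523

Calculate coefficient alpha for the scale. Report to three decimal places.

coefficient alpha = 0.663

ΣVar(i) = 2.271 + 2.356 + 2.135 + 1.960 + 0.523 = 9.245
Sum of off-diagonal covariances = 5.222
σ²_total = 9.245 + 2 × 5.222 = 19.689
α = (k/(k−1))·(1 − ΣVar(i)/σ²_total) = (5/4)·(1 − 9.245/19.689) = 0.663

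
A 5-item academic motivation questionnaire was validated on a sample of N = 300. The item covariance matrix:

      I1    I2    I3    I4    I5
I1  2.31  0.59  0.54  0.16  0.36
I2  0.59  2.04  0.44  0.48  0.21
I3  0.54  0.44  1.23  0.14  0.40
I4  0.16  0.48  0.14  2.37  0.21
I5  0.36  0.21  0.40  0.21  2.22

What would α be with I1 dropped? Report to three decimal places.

α = 0.431

Remaining items: I2, I3, I4, I5 (k = 4).
sum of item variances = 2.04 + 1.23 + 2.37 + 2.22 = 7.86
σ²_total = 7.86 + 2 × 1.88 = 11.62
α (item deleted) = (4/3)·(1 − 7.86/11.62) = 0.431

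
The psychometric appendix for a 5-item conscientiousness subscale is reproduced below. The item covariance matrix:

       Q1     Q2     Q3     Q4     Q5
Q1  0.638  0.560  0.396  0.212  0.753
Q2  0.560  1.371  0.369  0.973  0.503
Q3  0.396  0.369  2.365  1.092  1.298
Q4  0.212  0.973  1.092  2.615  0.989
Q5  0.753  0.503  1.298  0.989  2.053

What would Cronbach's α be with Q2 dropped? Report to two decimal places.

α = 0.74

Remaining items: Q1, Q3, Q4, Q5 (k = 4).
Σσ²ᵢ = 0.638 + 2.365 + 2.615 + 2.053 = 7.671
Var(T) = 7.671 + 2 × 4.740 = 17.151
α (item deleted) = (4/3)·(1 − 7.671/17.151) = 0.74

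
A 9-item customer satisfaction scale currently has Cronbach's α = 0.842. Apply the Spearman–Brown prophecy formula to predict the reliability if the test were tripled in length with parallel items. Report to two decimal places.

Length factor m = 3
α' = m·α / (1 + (m−1)·α)
   = 3 × 0.842 / (1 + (3 − 1) × 0.842)
   = 2.5260 / 2.6840 = 0.94

predicted reliability = 0.94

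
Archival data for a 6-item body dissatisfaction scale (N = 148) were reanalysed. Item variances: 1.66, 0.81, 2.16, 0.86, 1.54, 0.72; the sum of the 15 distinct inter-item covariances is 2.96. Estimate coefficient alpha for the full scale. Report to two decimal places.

ΣVar(i) = 1.66 + 0.81 + 2.16 + 0.86 + 1.54 + 0.72 = 7.75
Sum of distinct covariances = 2.96
σ²_T = ΣVar(i) + 2·Σcov = 7.75 + 2 × 2.96 = 13.67
α = (6/5)·(1 − 7.75/13.67) = 0.52

α = 0.52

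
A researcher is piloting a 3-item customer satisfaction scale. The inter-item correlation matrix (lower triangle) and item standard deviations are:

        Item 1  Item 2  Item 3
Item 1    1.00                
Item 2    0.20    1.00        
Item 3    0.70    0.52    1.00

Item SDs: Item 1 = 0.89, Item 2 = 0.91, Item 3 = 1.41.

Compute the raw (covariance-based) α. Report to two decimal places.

Σσ²ᵢ = 0.89² + 0.91² + 1.41² = 3.6083
Covariances σ_ij = r_ij · s_i · s_j:
  σ(Item 1,Item 2) = 0.20 × 0.89 × 0.91 = 0.1620
  σ(Item 1,Item 3) = 0.70 × 0.89 × 1.41 = 0.8784
  σ(Item 2,Item 3) = 0.52 × 0.91 × 1.41 = 0.6672
σ²_T = Σσ²ᵢ + 2·Σσ_ij = 3.6083 + 2 × 1.7076 = 7.0235
α = (3/2)·(1 − 3.6083/7.0235) = 0.73

α = 0.73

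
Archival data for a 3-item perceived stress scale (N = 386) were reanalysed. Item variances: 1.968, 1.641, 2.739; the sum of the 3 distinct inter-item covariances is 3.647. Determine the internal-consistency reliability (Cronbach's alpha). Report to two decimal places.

Cronbach's alpha = 0.80

Σσ²ᵢ = 1.968 + 1.641 + 2.739 = 6.348
Sum of distinct covariances = 3.647
σ²_T = Σσ²ᵢ + 2·Σcov = 6.348 + 2 × 3.647 = 13.642
α = (3/2)·(1 − 6.348/13.642) = 0.80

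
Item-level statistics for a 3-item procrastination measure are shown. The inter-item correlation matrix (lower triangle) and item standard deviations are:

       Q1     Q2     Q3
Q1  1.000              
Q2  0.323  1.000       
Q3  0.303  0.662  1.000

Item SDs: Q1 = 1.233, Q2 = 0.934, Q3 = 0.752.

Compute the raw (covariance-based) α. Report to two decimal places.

Σσ²ᵢ = 1.233² + 0.934² + 0.752² = 2.9581
Covariances σ_ij = r_ij · s_i · s_j:
  σ(Q1,Q2) = 0.323 × 1.233 × 0.934 = 0.3720
  σ(Q1,Q3) = 0.303 × 1.233 × 0.752 = 0.2809
  σ(Q2,Q3) = 0.662 × 0.934 × 0.752 = 0.4650
σ²_T = Σσ²ᵢ + 2·Σσ_ij = 2.9581 + 2 × 1.1179 = 5.1939
α = (3/2)·(1 − 2.9581/5.1939) = 0.65

α = 0.65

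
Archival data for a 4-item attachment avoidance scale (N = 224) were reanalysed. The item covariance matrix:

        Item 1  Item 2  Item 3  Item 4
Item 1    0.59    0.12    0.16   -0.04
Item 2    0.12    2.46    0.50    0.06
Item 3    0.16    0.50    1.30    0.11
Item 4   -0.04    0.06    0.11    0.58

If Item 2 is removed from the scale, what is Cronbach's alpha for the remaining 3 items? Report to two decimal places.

Remaining items: Item 1, Item 3, Item 4 (k = 3).
ΣVar(i) = 0.59 + 1.30 + 0.58 = 2.47
σ²_total = 2.47 + 2 × 0.23 = 2.93
α (item deleted) = (3/2)·(1 − 2.47/2.93) = 0.24

Cronbach's alpha = 0.24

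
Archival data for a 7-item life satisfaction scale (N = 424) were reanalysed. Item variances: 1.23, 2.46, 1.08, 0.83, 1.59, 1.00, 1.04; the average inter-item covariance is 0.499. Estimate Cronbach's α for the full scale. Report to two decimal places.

α = 0.81

Σσ²ᵢ = 1.23 + 2.46 + 1.08 + 0.83 + 1.59 + 1.00 + 1.04 = 9.23
Sum of the 21 distinct covariances = 21 × 0.499 = 10.479
Var(T) = Σσ²ᵢ + 2·Σcov = 9.23 + 2 × 10.479 = 30.188
α = (7/6)·(1 − 9.23/30.188) = 0.81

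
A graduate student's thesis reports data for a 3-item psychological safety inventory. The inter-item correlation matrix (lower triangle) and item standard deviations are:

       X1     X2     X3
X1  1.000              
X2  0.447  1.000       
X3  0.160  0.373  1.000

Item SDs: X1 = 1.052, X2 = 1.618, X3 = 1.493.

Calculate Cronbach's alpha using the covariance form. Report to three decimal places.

Σσ²ᵢ = 1.052² + 1.618² + 1.493² = 5.9537
Covariances σ_ij = r_ij · s_i · s_j:
  σ(X1,X2) = 0.447 × 1.052 × 1.618 = 0.7609
  σ(X1,X3) = 0.160 × 1.052 × 1.493 = 0.2513
  σ(X2,X3) = 0.373 × 1.618 × 1.493 = 0.9010
σ²_T = Σσ²ᵢ + 2·Σσ_ij = 5.9537 + 2 × 1.9132 = 9.7801
α = (3/2)·(1 − 5.9537/9.7801) = 0.587

Cronbach's alpha = 0.587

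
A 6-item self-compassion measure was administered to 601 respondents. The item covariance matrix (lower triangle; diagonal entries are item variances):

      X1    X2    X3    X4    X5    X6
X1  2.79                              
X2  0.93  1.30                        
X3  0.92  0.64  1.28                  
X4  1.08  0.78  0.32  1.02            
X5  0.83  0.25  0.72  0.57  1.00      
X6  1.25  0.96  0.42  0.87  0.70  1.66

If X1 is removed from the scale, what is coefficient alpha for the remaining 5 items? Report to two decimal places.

coefficient alpha = 0.83

Remaining items: X2, X3, X4, X5, X6 (k = 5).
Σσ²ᵢ = 1.30 + 1.28 + 1.02 + 1.00 + 1.66 = 6.26
total variance = 6.26 + 2 × 6.23 = 18.72
α (item deleted) = (5/4)·(1 − 6.26/18.72) = 0.83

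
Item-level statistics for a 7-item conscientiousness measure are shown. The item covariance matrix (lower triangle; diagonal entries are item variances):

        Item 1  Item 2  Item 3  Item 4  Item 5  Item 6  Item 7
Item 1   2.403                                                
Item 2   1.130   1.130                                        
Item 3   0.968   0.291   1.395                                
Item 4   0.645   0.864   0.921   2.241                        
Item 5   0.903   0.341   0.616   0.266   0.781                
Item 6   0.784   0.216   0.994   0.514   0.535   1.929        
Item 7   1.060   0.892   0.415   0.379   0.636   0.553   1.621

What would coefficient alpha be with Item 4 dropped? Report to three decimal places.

α = 0.829

Remaining items: Item 1, Item 2, Item 3, Item 5, Item 6, Item 7 (k = 6).
Σσᵢ² = 2.403 + 1.130 + 1.395 + 0.781 + 1.929 + 1.621 = 9.259
σ²_total = 9.259 + 2 × 10.334 = 29.927
α (item deleted) = (6/5)·(1 − 9.259/29.927) = 0.829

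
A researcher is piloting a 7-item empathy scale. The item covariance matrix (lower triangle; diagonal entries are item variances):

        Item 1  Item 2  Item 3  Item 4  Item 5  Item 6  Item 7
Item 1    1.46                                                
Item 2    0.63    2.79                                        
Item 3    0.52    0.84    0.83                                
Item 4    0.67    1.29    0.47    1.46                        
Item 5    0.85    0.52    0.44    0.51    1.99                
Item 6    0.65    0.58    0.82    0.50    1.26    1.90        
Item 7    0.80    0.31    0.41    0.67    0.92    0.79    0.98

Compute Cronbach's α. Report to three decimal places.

Cronbach's α = 0.836

ΣVar(i) = 1.46 + 2.79 + 0.83 + 1.46 + 1.99 + 1.90 + 0.98 = 11.41
Σ_{i<j} σ_ij = 14.45
Var(T) = 11.41 + 2 × 14.45 = 40.31
α = (k/(k−1))·(1 − ΣVar(i)/Var(T)) = (7/6)·(1 − 11.41/40.31) = 0.836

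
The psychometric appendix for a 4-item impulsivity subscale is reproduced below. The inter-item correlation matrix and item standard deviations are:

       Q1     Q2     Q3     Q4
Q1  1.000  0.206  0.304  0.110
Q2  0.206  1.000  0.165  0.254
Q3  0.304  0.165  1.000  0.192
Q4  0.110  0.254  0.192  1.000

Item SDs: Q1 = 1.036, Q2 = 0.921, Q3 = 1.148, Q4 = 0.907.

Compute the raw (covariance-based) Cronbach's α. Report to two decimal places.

Σσ²ᵢ = 1.036² + 0.921² + 1.148² + 0.907² = 4.0621
Covariances σ_ij = r_ij · s_i · s_j:
  σ(Q1,Q2) = 0.206 × 1.036 × 0.921 = 0.1966
  σ(Q1,Q3) = 0.304 × 1.036 × 1.148 = 0.3616
  σ(Q1,Q4) = 0.110 × 1.036 × 0.907 = 0.1034
  σ(Q2,Q3) = 0.165 × 0.921 × 1.148 = 0.1745
  σ(Q2,Q4) = 0.254 × 0.921 × 0.907 = 0.2122
  σ(Q3,Q4) = 0.192 × 1.148 × 0.907 = 0.1999
σ²_T = Σσ²ᵢ + 2·Σσ_ij = 4.0621 + 2 × 1.2482 = 6.5585
α = (4/3)·(1 − 4.0621/6.5585) = 0.51

α = 0.51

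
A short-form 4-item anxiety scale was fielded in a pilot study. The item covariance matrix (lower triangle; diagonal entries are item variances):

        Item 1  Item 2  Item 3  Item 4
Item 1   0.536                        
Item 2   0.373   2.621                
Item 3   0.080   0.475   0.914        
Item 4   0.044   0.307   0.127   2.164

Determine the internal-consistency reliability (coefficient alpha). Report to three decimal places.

coefficient alpha = 0.414

sum of item variances = 0.536 + 2.621 + 0.914 + 2.164 = 6.235
Sum of off-diagonal covariances = 1.406
total variance = 6.235 + 2 × 1.406 = 9.047
α = (k/(k−1))·(1 − sum of item variances/total variance) = (4/3)·(1 − 6.235/9.047) = 0.414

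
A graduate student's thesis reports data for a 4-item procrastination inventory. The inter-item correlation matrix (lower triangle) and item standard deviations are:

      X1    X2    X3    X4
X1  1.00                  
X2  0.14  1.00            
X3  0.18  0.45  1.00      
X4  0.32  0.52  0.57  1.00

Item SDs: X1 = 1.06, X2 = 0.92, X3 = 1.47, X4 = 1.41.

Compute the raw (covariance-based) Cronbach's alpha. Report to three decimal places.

Σσ²ᵢ = 1.06² + 0.92² + 1.47² + 1.41² = 6.1190
Covariances σ_ij = r_ij · s_i · s_j:
  σ(X1,X2) = 0.14 × 1.06 × 0.92 = 0.1365
  σ(X1,X3) = 0.18 × 1.06 × 1.47 = 0.2805
  σ(X1,X4) = 0.32 × 1.06 × 1.41 = 0.4783
  σ(X2,X3) = 0.45 × 0.92 × 1.47 = 0.6086
  σ(X2,X4) = 0.52 × 0.92 × 1.41 = 0.6745
  σ(X3,X4) = 0.57 × 1.47 × 1.41 = 1.1814
σ²_T = Σσ²ᵢ + 2·Σσ_ij = 6.1190 + 2 × 3.3598 = 12.8386
α = (4/3)·(1 − 6.1190/12.8386) = 0.698

Cronbach's alpha = 0.698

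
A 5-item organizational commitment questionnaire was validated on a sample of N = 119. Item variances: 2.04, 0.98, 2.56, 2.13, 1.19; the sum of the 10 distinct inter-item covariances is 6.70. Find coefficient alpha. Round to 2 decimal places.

coefficient alpha = 0.75

sum of item variances = 2.04 + 0.98 + 2.56 + 2.13 + 1.19 = 8.90
Sum of distinct covariances = 6.70
σ²_T = sum of item variances + 2·Σcov = 8.90 + 2 × 6.70 = 22.30
α = (5/4)·(1 − 8.90/22.30) = 0.75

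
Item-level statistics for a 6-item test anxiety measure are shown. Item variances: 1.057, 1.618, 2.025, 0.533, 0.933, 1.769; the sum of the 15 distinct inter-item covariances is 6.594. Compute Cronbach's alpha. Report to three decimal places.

ΣVar(i) = 1.057 + 1.618 + 2.025 + 0.533 + 0.933 + 1.769 = 7.935
Sum of distinct covariances = 6.594
σ²_T = ΣVar(i) + 2·Σcov = 7.935 + 2 × 6.594 = 21.123
α = (6/5)·(1 − 7.935/21.123) = 0.749

α = 0.749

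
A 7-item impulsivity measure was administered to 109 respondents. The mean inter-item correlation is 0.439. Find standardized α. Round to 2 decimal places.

Standardized α = k·r̄ / (1 + (k−1)·r̄) = 7 × 0.439 / (1 + 6 × 0.439)
  = 3.0730 / 3.6340 = 0.85

α = 0.85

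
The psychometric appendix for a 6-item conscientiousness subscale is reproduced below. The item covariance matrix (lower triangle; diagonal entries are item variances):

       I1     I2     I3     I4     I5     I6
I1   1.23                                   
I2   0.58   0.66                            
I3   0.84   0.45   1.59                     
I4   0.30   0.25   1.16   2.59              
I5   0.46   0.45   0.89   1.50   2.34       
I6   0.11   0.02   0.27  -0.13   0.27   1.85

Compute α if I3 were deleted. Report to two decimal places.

α = 0.58

Remaining items: I1, I2, I4, I5, I6 (k = 5).
Σσᵢ² = 1.23 + 0.66 + 2.59 + 2.34 + 1.85 = 8.67
σ²_T = 8.67 + 2 × 3.81 = 16.29
α (item deleted) = (5/4)·(1 − 8.67/16.29) = 0.58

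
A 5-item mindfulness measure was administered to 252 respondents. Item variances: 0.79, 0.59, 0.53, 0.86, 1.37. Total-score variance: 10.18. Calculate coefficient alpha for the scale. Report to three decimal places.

Σσ²ᵢ = 0.79 + 0.59 + 0.53 + 0.86 + 1.37 = 4.14
α = (k/(k−1))·(1 − Σσ²ᵢ/σ²_T) = (5/4)·(1 − 4.14/10.18) = 0.742

coefficient alpha = 0.742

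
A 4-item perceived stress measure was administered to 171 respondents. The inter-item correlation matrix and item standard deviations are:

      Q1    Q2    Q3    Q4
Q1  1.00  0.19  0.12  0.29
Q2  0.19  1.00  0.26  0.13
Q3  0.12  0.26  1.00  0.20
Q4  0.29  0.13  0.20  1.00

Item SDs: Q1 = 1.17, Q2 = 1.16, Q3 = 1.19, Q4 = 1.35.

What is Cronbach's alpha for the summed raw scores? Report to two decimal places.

α = 0.50

Σσ²ᵢ = 1.17² + 1.16² + 1.19² + 1.35² = 5.9531
Covariances σ_ij = r_ij · s_i · s_j:
  σ(Q1,Q2) = 0.19 × 1.17 × 1.16 = 0.2579
  σ(Q1,Q3) = 0.12 × 1.17 × 1.19 = 0.1671
  σ(Q1,Q4) = 0.29 × 1.17 × 1.35 = 0.4581
  σ(Q2,Q3) = 0.26 × 1.16 × 1.19 = 0.3589
  σ(Q2,Q4) = 0.13 × 1.16 × 1.35 = 0.2036
  σ(Q3,Q4) = 0.20 × 1.19 × 1.35 = 0.3213
σ²_T = Σσ²ᵢ + 2·Σσ_ij = 5.9531 + 2 × 1.7669 = 9.4869
α = (4/3)·(1 − 5.9531/9.4869) = 0.50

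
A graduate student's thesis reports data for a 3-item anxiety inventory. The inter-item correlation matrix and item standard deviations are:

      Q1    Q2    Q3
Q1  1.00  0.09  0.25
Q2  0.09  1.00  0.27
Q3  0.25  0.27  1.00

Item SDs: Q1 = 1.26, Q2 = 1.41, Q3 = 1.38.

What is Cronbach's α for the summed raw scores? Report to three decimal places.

Σσ²ᵢ = 1.26² + 1.41² + 1.38² = 5.4801
Covariances σ_ij = r_ij · s_i · s_j:
  σ(Q1,Q2) = 0.09 × 1.26 × 1.41 = 0.1599
  σ(Q1,Q3) = 0.25 × 1.26 × 1.38 = 0.4347
  σ(Q2,Q3) = 0.27 × 1.41 × 1.38 = 0.5254
σ²_T = Σσ²ᵢ + 2·Σσ_ij = 5.4801 + 2 × 1.1200 = 7.7201
α = (3/2)·(1 − 5.4801/7.7201) = 0.435

α = 0.435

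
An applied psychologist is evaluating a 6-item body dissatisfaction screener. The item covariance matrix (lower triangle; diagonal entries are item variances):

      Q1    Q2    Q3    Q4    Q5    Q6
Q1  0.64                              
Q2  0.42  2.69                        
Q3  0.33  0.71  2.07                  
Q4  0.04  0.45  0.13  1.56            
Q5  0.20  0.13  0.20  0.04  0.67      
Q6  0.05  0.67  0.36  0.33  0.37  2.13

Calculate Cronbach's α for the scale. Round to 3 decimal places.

ΣVar(i) = 0.64 + 2.69 + 2.07 + 1.56 + 0.67 + 2.13 = 9.76
Sum of off-diagonal covariances = 4.43
σ²_T = 9.76 + 2 × 4.43 = 18.62
α = (k/(k−1))·(1 − ΣVar(i)/σ²_T) = (6/5)·(1 − 9.76/18.62) = 0.571

Cronbach's α = 0.571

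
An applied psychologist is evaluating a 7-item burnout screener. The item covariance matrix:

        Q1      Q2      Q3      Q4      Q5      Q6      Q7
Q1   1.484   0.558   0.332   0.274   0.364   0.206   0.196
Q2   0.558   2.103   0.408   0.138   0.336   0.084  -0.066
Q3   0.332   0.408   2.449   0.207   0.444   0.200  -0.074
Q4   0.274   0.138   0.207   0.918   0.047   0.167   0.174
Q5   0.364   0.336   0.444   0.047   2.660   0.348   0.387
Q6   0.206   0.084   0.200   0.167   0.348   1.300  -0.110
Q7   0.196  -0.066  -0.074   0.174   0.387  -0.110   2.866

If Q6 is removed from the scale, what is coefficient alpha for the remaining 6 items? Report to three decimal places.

Remaining items: Q1, Q2, Q3, Q4, Q5, Q7 (k = 6).
ΣVar(i) = 1.484 + 2.103 + 2.449 + 0.918 + 2.660 + 2.866 = 12.480
σ²_total = 12.480 + 2 × 3.725 = 19.930
α (item deleted) = (6/5)·(1 − 12.480/19.930) = 0.449

coefficient alpha = 0.449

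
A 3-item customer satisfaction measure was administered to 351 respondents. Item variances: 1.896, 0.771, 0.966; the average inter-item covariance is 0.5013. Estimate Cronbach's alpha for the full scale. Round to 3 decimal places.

α = 0.679

Σσ²ᵢ = 1.896 + 0.771 + 0.966 = 3.633
Sum of the 3 distinct covariances = 3 × 0.5013 = 1.5039
σ²_total = Σσ²ᵢ + 2·Σcov = 3.633 + 2 × 1.5039 = 6.6408
α = (3/2)·(1 − 3.633/6.6408) = 0.679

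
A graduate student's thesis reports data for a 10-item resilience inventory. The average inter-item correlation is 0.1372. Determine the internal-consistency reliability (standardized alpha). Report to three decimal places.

Standardized α = k·r̄ / (1 + (k−1)·r̄) = 10 × 0.1372 / (1 + 9 × 0.1372)
  = 1.3720 / 2.2348 = 0.614

standardized alpha = 0.614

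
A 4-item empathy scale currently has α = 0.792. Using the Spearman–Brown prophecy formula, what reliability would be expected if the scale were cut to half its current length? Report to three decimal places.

predicted reliability = 0.656

Length factor m = 1/2
α' = m·α / (1 − (1−m)·α)
   = 1/2 × 0.792 / (1 − (1 − 1/2) × 0.792)
   = 0.3960 / 0.6040 = 0.656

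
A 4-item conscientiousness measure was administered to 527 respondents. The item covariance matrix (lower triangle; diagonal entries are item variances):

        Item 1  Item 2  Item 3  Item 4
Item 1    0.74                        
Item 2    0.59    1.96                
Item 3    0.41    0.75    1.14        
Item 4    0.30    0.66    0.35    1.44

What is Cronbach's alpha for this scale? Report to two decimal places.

α = 0.72

sum of item variances = 0.74 + 1.96 + 1.14 + 1.44 = 5.28
Sum of off-diagonal covariances = 3.06
total variance = 5.28 + 2 × 3.06 = 11.40
α = (k/(k−1))·(1 − sum of item variances/total variance) = (4/3)·(1 − 5.28/11.40) = 0.72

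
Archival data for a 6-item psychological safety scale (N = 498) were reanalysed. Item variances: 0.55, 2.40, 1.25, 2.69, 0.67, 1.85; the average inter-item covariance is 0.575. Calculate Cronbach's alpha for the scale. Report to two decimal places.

Σσᵢ² = 0.55 + 2.40 + 1.25 + 2.69 + 0.67 + 1.85 = 9.41
Sum of the 15 distinct covariances = 15 × 0.575 = 8.625
σ²_total = Σσᵢ² + 2·Σcov = 9.41 + 2 × 8.625 = 26.660
α = (6/5)·(1 − 9.41/26.660) = 0.78

Cronbach's alpha = 0.78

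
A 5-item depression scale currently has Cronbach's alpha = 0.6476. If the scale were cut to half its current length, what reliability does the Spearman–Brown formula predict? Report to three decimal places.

Length factor m = 1/2
α' = m·α / (1 − (1−m)·α)
   = 1/2 × 0.6476 / (1 − (1 − 1/2) × 0.6476)
   = 0.3238 / 0.6762 = 0.479

predicted reliability = 0.479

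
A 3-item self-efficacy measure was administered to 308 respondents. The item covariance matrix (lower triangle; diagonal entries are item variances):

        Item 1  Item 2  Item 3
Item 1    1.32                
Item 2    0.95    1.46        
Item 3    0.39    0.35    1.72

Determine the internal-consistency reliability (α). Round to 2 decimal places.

sum of item variances = 1.32 + 1.46 + 1.72 = 4.50
Σ_{i<j} σ_ij = 1.69
σ²_total = 4.50 + 2 × 1.69 = 7.88
α = (k/(k−1))·(1 − sum of item variances/σ²_total) = (3/2)·(1 − 4.50/7.88) = 0.64

α = 0.64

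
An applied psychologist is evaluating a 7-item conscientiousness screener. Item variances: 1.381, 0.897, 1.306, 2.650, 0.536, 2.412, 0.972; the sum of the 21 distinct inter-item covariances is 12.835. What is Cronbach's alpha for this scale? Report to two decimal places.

sum of item variances = 1.381 + 0.897 + 1.306 + 2.650 + 0.536 + 2.412 + 0.972 = 10.154
Sum of distinct covariances = 12.835
σ²_total = sum of item variances + 2·Σcov = 10.154 + 2 × 12.835 = 35.824
α = (7/6)·(1 − 10.154/35.824) = 0.84

α = 0.84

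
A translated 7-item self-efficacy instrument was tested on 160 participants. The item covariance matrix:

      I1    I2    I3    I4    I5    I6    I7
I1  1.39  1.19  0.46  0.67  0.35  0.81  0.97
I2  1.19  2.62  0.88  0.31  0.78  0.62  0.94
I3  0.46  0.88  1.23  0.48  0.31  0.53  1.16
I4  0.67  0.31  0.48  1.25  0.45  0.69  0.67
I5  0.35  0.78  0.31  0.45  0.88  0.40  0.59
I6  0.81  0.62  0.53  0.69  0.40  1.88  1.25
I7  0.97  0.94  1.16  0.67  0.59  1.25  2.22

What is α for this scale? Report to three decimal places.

α = 0.836

ΣVar(i) = 1.39 + 2.62 + 1.23 + 1.25 + 0.88 + 1.88 + 2.22 = 11.47
Sum of off-diagonal covariances = 14.51
total variance = 11.47 + 2 × 14.51 = 40.49
α = (k/(k−1))·(1 − ΣVar(i)/total variance) = (7/6)·(1 − 11.47/40.49) = 0.836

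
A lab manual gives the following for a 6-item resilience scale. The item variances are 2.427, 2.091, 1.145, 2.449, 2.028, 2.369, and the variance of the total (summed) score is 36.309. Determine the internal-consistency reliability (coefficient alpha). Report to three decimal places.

coefficient alpha = 0.787

sum of item variances = 2.427 + 2.091 + 1.145 + 2.449 + 2.028 + 2.369 = 12.509
α = (k/(k−1))·(1 − sum of item variances/Var(T)) = (6/5)·(1 − 12.509/36.309) = 0.787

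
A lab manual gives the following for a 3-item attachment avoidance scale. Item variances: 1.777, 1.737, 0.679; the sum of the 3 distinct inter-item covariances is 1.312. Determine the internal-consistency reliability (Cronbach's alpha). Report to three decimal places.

Cronbach's alpha = 0.577

sum of item variances = 1.777 + 1.737 + 0.679 = 4.193
Sum of distinct covariances = 1.312
σ²_T = sum of item variances + 2·Σcov = 4.193 + 2 × 1.312 = 6.817
α = (3/2)·(1 − 4.193/6.817) = 0.577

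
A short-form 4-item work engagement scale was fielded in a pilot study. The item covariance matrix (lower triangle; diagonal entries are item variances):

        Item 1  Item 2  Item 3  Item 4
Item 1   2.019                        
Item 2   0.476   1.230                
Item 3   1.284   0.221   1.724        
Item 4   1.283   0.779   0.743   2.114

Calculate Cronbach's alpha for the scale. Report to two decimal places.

ΣVar(i) = 2.019 + 1.230 + 1.724 + 2.114 = 7.087
Sum of off-diagonal covariances = 4.786
total variance = 7.087 + 2 × 4.786 = 16.659
α = (k/(k−1))·(1 − ΣVar(i)/total variance) = (4/3)·(1 − 7.087/16.659) = 0.77

α = 0.77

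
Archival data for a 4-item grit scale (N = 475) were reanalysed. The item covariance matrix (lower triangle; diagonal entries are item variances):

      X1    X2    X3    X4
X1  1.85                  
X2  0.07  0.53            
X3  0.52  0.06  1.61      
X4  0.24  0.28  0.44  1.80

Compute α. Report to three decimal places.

α = 0.477

sum of item variances = 1.85 + 0.53 + 1.61 + 1.80 = 5.79
Sum of off-diagonal covariances = 1.61
Var(T) = 5.79 + 2 × 1.61 = 9.01
α = (k/(k−1))·(1 − sum of item variances/Var(T)) = (4/3)·(1 − 5.79/9.01) = 0.477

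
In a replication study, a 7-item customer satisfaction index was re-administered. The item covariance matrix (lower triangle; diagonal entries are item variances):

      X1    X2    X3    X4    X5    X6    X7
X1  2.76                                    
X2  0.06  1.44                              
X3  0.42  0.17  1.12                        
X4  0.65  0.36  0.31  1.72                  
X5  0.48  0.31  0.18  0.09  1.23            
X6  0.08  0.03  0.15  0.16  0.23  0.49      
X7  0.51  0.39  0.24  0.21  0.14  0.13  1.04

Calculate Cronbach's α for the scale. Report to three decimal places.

sum of item variances = 2.76 + 1.44 + 1.12 + 1.72 + 1.23 + 0.49 + 1.04 = 9.80
Sum of off-diagonal covariances = 5.30
total variance = 9.80 + 2 × 5.30 = 20.40
α = (k/(k−1))·(1 − sum of item variances/total variance) = (7/6)·(1 − 9.80/20.40) = 0.606

α = 0.606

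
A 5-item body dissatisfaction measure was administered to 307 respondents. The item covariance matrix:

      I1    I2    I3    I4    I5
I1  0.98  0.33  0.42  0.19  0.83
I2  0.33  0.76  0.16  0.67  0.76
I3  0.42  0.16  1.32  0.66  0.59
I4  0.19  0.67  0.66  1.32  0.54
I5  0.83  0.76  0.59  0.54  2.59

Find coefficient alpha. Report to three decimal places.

coefficient alpha = 0.746

Σσ²ᵢ = 0.98 + 0.76 + 1.32 + 1.32 + 2.59 = 6.97
Sum of off-diagonal covariances = 5.15
σ²_T = 6.97 + 2 × 5.15 = 17.27
α = (k/(k−1))·(1 − Σσ²ᵢ/σ²_T) = (5/4)·(1 − 6.97/17.27) = 0.746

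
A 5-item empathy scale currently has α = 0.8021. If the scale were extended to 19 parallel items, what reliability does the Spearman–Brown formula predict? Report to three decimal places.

Length factor m = 19/5 = 3.8000
α' = m·α / (1 + (m−1)·α)
   = 19/5 × 0.8021 / (1 + (19/5 − 1) × 0.8021)
   = 3.0480 / 3.2459 = 0.939

predicted reliability = 0.939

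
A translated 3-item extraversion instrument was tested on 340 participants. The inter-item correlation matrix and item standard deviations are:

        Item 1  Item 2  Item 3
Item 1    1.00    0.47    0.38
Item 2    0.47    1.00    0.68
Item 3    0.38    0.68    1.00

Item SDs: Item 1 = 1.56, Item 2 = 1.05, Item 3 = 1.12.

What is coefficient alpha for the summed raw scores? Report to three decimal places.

α = 0.724

Σσ²ᵢ = 1.56² + 1.05² + 1.12² = 4.7905
Covariances σ_ij = r_ij · s_i · s_j:
  σ(Item 1,Item 2) = 0.47 × 1.56 × 1.05 = 0.7699
  σ(Item 1,Item 3) = 0.38 × 1.56 × 1.12 = 0.6639
  σ(Item 2,Item 3) = 0.68 × 1.05 × 1.12 = 0.7997
σ²_T = Σσ²ᵢ + 2·Σσ_ij = 4.7905 + 2 × 2.2335 = 9.2575
α = (3/2)·(1 − 4.7905/9.2575) = 0.724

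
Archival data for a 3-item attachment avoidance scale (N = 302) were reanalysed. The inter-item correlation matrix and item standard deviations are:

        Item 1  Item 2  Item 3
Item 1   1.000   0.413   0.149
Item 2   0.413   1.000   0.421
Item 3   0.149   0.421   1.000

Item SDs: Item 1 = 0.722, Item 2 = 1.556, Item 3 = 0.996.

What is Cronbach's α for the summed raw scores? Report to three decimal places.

Cronbach's α = 0.575

Σσ²ᵢ = 0.722² + 1.556² + 0.996² = 3.9344
Covariances σ_ij = r_ij · s_i · s_j:
  σ(Item 1,Item 2) = 0.413 × 0.722 × 1.556 = 0.4640
  σ(Item 1,Item 3) = 0.149 × 0.722 × 0.996 = 0.1071
  σ(Item 2,Item 3) = 0.421 × 1.556 × 0.996 = 0.6525
σ²_T = Σσ²ᵢ + 2·Σσ_ij = 3.9344 + 2 × 1.2236 = 6.3816
α = (3/2)·(1 − 3.9344/6.3816) = 0.575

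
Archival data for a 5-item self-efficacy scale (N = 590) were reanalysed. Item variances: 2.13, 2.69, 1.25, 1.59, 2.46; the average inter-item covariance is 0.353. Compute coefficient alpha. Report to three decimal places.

α = 0.514

ΣVar(i) = 2.13 + 2.69 + 1.25 + 1.59 + 2.46 = 10.12
Sum of the 10 distinct covariances = 10 × 0.353 = 3.530
σ²_total = ΣVar(i) + 2·Σcov = 10.12 + 2 × 3.530 = 17.180
α = (5/4)·(1 − 10.12/17.180) = 0.514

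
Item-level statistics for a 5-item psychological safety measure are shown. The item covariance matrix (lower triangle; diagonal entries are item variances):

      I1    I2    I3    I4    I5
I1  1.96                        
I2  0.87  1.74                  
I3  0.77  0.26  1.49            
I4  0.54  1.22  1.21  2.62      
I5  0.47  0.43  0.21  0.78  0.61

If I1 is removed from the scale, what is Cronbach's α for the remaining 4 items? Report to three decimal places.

Remaining items: I2, I3, I4, I5 (k = 4).
ΣVar(i) = 1.74 + 1.49 + 2.62 + 0.61 = 6.46
total variance = 6.46 + 2 × 4.11 = 14.68
α (item deleted) = (4/3)·(1 − 6.46/14.68) = 0.747

Cronbach's α = 0.747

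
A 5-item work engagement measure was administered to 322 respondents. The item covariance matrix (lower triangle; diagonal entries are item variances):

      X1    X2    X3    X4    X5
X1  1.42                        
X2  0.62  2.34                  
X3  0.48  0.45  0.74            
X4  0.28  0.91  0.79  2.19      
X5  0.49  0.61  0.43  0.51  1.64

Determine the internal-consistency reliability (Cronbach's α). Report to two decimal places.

α = 0.72

Σσᵢ² = 1.42 + 2.34 + 0.74 + 2.19 + 1.64 = 8.33
Σ_{i<j} σ_ij = 5.57
σ²_total = 8.33 + 2 × 5.57 = 19.47
α = (k/(k−1))·(1 − Σσᵢ²/σ²_total) = (5/4)·(1 − 8.33/19.47) = 0.72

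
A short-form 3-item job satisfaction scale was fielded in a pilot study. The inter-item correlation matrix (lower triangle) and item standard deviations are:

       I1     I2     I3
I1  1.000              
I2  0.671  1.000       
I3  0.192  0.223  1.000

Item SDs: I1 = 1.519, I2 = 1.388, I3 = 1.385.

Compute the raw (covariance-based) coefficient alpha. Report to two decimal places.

α = 0.63

Σσ²ᵢ = 1.519² + 1.388² + 1.385² = 6.1521
Covariances σ_ij = r_ij · s_i · s_j:
  σ(I1,I2) = 0.671 × 1.519 × 1.388 = 1.4147
  σ(I1,I3) = 0.192 × 1.519 × 1.385 = 0.4039
  σ(I2,I3) = 0.223 × 1.388 × 1.385 = 0.4287
σ²_T = Σσ²ᵢ + 2·Σσ_ij = 6.1521 + 2 × 2.2473 = 10.6467
α = (3/2)·(1 − 6.1521/10.6467) = 0.63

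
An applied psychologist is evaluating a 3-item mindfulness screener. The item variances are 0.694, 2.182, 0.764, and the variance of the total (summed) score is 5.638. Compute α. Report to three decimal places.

sum of item variances = 0.694 + 2.182 + 0.764 = 3.640
α = (k/(k−1))·(1 − sum of item variances/σ²_total) = (3/2)·(1 − 3.640/5.638) = 0.532

α = 0.532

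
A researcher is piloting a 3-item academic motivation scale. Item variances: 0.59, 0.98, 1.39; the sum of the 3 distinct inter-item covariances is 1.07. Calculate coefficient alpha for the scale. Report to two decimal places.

Σσ²ᵢ = 0.59 + 0.98 + 1.39 = 2.96
Sum of distinct covariances = 1.07
σ²_T = Σσ²ᵢ + 2·Σcov = 2.96 + 2 × 1.07 = 5.10
α = (3/2)·(1 − 2.96/5.10) = 0.63

α = 0.63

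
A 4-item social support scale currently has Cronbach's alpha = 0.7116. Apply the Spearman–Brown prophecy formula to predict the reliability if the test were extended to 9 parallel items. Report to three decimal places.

Length factor m = 9/4 = 2.2500
α' = m·α / (1 + (m−1)·α)
   = 9/4 × 0.7116 / (1 + (9/4 − 1) × 0.7116)
   = 1.6011 / 1.8895 = 0.847

predicted reliability = 0.847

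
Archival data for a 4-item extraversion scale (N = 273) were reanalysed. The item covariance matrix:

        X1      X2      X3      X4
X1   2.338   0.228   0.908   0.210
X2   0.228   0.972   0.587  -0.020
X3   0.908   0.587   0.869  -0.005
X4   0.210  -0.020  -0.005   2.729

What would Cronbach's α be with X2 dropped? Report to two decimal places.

Remaining items: X1, X3, X4 (k = 3).
ΣVar(i) = 2.338 + 0.869 + 2.729 = 5.936
Var(T) = 5.936 + 2 × 1.113 = 8.162
α (item deleted) = (3/2)·(1 − 5.936/8.162) = 0.41

Cronbach's α = 0.41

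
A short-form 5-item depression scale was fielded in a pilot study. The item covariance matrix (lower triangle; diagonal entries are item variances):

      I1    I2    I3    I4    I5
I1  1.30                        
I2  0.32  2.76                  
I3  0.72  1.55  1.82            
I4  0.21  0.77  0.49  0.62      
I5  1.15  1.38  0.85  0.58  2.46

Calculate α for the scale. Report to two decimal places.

ΣVar(i) = 1.30 + 2.76 + 1.82 + 0.62 + 2.46 = 8.96
Sum of off-diagonal covariances = 8.02
total variance = 8.96 + 2 × 8.02 = 25.00
α = (k/(k−1))·(1 − ΣVar(i)/total variance) = (5/4)·(1 − 8.96/25.00) = 0.80

α = 0.80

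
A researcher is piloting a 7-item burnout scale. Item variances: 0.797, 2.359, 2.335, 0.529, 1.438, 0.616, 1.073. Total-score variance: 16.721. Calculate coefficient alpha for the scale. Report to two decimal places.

sum of item variances = 0.797 + 2.359 + 2.335 + 0.529 + 1.438 + 0.616 + 1.073 = 9.147
α = (k/(k−1))·(1 − sum of item variances/σ²_T) = (7/6)·(1 − 9.147/16.721) = 0.53

α = 0.53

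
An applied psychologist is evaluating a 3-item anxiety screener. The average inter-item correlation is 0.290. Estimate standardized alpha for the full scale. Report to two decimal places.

Standardized α = k·r̄ / (1 + (k−1)·r̄) = 3 × 0.290 / (1 + 2 × 0.290)
  = 0.8700 / 1.5800 = 0.55

standardized alpha = 0.55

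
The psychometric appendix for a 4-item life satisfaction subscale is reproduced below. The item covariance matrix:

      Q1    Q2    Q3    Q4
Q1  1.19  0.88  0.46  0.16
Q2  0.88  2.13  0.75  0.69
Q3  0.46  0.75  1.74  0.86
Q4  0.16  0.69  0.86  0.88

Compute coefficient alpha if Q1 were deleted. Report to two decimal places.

coefficient alpha = 0.74

Remaining items: Q2, Q3, Q4 (k = 3).
Σσᵢ² = 2.13 + 1.74 + 0.88 = 4.75
Var(T) = 4.75 + 2 × 2.30 = 9.35
α (item deleted) = (3/2)·(1 − 4.75/9.35) = 0.74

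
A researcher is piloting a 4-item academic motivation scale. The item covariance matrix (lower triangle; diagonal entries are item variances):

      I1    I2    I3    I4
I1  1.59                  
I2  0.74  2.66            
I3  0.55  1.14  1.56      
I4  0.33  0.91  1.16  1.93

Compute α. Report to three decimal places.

α = 0.740

Σσ²ᵢ = 1.59 + 2.66 + 1.56 + 1.93 = 7.74
Σ_{i<j} σ_ij = 4.83
σ²_total = 7.74 + 2 × 4.83 = 17.40
α = (k/(k−1))·(1 − Σσ²ᵢ/σ²_total) = (4/3)·(1 − 7.74/17.40) = 0.740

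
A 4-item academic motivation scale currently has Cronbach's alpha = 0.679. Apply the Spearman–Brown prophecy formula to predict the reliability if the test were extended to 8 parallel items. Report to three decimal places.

Length factor m = 8/4 = 2.0000
α' = m·α / (1 + (m−1)·α)
   = 8/4 × 0.679 / (1 + (8/4 − 1) × 0.679)
   = 1.3580 / 1.6790 = 0.809

predicted reliability = 0.809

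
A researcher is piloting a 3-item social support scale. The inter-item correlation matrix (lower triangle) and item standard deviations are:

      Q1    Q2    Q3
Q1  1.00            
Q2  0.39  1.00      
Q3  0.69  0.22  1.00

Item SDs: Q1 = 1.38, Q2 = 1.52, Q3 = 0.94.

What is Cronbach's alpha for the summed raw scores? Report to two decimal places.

Σσ²ᵢ = 1.38² + 1.52² + 0.94² = 5.0984
Covariances σ_ij = r_ij · s_i · s_j:
  σ(Q1,Q2) = 0.39 × 1.38 × 1.52 = 0.8181
  σ(Q1,Q3) = 0.69 × 1.38 × 0.94 = 0.8951
  σ(Q2,Q3) = 0.22 × 1.52 × 0.94 = 0.3143
σ²_T = Σσ²ᵢ + 2·Σσ_ij = 5.0984 + 2 × 2.0275 = 9.1534
α = (3/2)·(1 − 5.0984/9.1534) = 0.66

Cronbach's alpha = 0.66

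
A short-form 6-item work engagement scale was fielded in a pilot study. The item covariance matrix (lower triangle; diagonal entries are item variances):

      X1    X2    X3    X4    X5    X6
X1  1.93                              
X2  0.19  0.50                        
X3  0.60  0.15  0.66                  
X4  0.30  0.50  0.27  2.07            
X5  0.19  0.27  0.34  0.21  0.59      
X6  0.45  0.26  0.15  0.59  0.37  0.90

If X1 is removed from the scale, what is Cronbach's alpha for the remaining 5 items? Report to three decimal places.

Remaining items: X2, X3, X4, X5, X6 (k = 5).
Σσ²ᵢ = 0.50 + 0.66 + 2.07 + 0.59 + 0.90 = 4.72
σ²_T = 4.72 + 2 × 3.11 = 10.94
α (item deleted) = (5/4)·(1 − 4.72/10.94) = 0.711

α = 0.711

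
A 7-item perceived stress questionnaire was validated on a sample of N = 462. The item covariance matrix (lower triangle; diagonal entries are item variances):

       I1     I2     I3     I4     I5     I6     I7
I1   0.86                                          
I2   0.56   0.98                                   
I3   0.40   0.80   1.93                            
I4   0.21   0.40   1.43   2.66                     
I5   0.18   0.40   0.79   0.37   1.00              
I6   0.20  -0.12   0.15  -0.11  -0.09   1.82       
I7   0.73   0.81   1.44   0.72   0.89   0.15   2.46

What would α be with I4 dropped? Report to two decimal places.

α = 0.74

Remaining items: I1, I2, I3, I5, I6, I7 (k = 6).
Σσᵢ² = 0.86 + 0.98 + 1.93 + 1.00 + 1.82 + 2.46 = 9.05
total variance = 9.05 + 2 × 7.29 = 23.63
α (item deleted) = (6/5)·(1 − 9.05/23.63) = 0.74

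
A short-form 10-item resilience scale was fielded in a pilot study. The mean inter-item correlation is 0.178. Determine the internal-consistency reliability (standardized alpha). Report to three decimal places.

Standardized α = k·r̄ / (1 + (k−1)·r̄) = 10 × 0.178 / (1 + 9 × 0.178)
  = 1.7800 / 2.6020 = 0.684

α = 0.684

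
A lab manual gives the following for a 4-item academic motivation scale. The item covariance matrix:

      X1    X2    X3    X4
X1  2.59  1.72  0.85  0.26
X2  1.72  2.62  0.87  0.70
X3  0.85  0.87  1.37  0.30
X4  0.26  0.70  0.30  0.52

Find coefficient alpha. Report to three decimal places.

coefficient alpha = 0.760

sum of item variances = 2.59 + 2.62 + 1.37 + 0.52 = 7.10
Σ_{i<j} σ_ij = 4.70
Var(T) = 7.10 + 2 × 4.70 = 16.50
α = (k/(k−1))·(1 − sum of item variances/Var(T)) = (4/3)·(1 − 7.10/16.50) = 0.760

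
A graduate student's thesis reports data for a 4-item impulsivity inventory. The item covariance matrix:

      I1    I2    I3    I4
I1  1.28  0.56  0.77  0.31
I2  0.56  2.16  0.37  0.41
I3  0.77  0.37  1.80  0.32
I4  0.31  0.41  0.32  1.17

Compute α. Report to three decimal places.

α = 0.615

ΣVar(i) = 1.28 + 2.16 + 1.80 + 1.17 = 6.41
Σ_{i<j} σ_ij = 2.74
σ²_T = 6.41 + 2 × 2.74 = 11.89
α = (k/(k−1))·(1 − ΣVar(i)/σ²_T) = (4/3)·(1 − 6.41/11.89) = 0.615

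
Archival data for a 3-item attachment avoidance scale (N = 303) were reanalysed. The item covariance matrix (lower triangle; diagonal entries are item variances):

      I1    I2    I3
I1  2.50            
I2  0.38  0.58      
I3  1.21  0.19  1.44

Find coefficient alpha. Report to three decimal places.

coefficient alpha = 0.661

ΣVar(i) = 2.50 + 0.58 + 1.44 = 4.52
Σ_{i<j} σ_ij = 1.78
total variance = 4.52 + 2 × 1.78 = 8.08
α = (k/(k−1))·(1 − ΣVar(i)/total variance) = (3/2)·(1 − 4.52/8.08) = 0.661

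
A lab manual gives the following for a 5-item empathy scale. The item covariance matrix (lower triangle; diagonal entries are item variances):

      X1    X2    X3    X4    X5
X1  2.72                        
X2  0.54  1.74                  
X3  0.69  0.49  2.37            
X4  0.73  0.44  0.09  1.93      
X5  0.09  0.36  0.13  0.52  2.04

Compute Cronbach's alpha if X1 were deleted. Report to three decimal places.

α = 0.446

Remaining items: X2, X3, X4, X5 (k = 4).
Σσᵢ² = 1.74 + 2.37 + 1.93 + 2.04 = 8.08
total variance = 8.08 + 2 × 2.03 = 12.14
α (item deleted) = (4/3)·(1 − 8.08/12.14) = 0.446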